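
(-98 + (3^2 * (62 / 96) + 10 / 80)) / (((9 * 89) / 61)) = -29951 / 4272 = -7.01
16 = 16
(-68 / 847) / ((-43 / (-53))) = -3604 / 36421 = -0.10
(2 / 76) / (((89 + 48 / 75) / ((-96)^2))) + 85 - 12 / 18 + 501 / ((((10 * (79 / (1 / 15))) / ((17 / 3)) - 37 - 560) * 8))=27905829125 / 320459016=87.08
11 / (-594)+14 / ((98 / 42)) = 5.98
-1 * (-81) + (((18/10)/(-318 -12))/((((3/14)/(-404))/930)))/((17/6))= 3231783/935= 3456.45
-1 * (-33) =33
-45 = -45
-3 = -3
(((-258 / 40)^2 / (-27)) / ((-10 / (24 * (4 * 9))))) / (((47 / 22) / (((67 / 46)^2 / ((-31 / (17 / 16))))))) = -13969170963 / 3083012000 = -4.53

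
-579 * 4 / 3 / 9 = -772 / 9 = -85.78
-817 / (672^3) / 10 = -817 / 3034644480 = -0.00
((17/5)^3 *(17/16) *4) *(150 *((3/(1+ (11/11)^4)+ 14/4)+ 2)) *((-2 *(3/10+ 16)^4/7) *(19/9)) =-1120210667619139/150000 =-7468071117.46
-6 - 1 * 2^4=-22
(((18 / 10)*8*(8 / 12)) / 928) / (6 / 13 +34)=0.00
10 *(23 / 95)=46 / 19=2.42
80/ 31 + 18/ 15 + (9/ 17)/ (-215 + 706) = 4892737/ 1293785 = 3.78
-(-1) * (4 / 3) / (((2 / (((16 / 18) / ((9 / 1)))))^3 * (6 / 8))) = 1024 / 4782969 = 0.00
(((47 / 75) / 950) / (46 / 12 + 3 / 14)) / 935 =329 / 1887531250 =0.00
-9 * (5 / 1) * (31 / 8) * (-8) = 1395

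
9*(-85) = -765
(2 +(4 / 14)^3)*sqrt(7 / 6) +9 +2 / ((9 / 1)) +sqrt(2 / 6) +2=sqrt(3) / 3 +347*sqrt(42) / 1029 +101 / 9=13.99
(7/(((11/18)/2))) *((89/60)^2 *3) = 166341/1100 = 151.22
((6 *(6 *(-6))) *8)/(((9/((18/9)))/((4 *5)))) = -7680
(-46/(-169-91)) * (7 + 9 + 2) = 207/65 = 3.18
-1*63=-63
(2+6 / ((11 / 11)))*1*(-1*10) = -80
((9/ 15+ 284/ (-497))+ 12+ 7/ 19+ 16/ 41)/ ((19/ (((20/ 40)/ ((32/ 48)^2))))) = 784449/ 1036070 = 0.76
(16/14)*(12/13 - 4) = -320/91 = -3.52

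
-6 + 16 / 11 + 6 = 16 / 11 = 1.45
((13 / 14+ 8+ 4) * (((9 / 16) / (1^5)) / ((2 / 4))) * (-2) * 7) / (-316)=1629 / 2528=0.64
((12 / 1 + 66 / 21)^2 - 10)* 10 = 107460 / 49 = 2193.06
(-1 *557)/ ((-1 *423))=557/ 423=1.32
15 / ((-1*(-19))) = 15 / 19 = 0.79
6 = 6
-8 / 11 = -0.73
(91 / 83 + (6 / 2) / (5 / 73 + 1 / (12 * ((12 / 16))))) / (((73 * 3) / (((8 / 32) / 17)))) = 174331 / 145852248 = 0.00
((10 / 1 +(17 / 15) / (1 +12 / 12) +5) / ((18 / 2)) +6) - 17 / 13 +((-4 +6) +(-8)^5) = -114986119 / 3510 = -32759.58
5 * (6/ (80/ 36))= 13.50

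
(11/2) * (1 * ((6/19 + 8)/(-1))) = -869/19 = -45.74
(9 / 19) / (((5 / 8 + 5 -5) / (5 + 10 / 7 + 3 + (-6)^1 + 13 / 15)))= 10824 / 3325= 3.26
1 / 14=0.07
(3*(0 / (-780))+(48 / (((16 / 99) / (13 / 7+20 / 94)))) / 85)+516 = 14632197 / 27965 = 523.23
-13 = -13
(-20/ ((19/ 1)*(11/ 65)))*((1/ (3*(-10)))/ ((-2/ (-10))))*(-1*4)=-4.15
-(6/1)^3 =-216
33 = 33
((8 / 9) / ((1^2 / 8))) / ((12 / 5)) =80 / 27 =2.96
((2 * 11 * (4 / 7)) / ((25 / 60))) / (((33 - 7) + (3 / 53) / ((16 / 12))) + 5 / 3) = 671616 / 616805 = 1.09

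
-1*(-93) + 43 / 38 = 3577 / 38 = 94.13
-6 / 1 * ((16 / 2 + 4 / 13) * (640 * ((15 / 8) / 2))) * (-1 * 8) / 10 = 311040 / 13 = 23926.15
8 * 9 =72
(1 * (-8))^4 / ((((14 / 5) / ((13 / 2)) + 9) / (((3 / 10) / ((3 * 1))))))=26624 / 613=43.43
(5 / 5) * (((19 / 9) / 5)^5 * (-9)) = -2476099 / 20503125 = -0.12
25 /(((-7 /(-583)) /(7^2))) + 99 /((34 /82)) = 102263.76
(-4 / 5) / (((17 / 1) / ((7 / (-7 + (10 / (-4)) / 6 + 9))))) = -336 / 1615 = -0.21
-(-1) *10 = 10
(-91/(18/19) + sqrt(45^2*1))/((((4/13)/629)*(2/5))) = -37573315/144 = -260925.80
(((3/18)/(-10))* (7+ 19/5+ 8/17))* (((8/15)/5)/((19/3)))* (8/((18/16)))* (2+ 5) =-858368/5450625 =-0.16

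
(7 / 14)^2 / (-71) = -1 / 284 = -0.00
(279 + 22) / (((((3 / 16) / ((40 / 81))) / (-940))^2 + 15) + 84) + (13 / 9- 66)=-734702798070647 / 11943444499683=-61.52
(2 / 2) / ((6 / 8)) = 4 / 3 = 1.33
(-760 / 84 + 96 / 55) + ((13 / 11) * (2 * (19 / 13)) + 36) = 3376 / 105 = 32.15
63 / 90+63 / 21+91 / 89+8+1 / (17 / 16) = 206731 / 15130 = 13.66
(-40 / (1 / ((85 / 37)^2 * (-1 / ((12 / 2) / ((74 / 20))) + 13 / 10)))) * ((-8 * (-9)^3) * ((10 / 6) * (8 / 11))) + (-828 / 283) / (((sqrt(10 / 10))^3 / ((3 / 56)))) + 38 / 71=-4319757424551565 / 4236126818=-1019742.23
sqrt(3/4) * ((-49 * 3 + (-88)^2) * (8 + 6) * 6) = 319074 * sqrt(3) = 552652.38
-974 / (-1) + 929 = 1903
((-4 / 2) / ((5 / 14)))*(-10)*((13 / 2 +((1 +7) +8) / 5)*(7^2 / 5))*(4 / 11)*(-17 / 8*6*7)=-47510988 / 275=-172767.23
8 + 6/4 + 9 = 37/2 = 18.50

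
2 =2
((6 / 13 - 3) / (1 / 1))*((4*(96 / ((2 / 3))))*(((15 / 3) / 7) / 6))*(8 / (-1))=126720 / 91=1392.53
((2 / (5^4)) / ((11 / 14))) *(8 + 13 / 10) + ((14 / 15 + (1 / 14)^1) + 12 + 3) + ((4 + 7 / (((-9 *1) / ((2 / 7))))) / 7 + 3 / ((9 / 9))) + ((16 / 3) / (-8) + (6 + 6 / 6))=16035311 / 618750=25.92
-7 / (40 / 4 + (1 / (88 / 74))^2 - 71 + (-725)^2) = -13552 / 1017493273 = -0.00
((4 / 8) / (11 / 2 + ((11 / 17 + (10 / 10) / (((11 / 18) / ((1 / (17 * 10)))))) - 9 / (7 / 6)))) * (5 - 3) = -13090 / 20389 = -0.64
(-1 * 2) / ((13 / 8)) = -1.23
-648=-648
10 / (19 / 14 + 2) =2.98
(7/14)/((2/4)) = 1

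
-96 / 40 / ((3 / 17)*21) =-68 / 105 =-0.65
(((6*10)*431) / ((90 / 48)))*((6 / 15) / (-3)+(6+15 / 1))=4316896 / 15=287793.07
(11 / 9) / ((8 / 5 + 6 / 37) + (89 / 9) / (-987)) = 182595 / 261763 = 0.70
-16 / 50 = -8 / 25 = -0.32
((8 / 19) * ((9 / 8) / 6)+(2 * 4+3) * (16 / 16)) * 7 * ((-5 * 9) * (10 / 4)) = -663075 / 76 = -8724.67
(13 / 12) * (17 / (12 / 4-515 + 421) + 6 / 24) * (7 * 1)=23 / 48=0.48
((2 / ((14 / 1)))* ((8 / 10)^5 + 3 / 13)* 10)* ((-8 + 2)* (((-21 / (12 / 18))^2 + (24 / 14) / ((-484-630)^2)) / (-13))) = 11972691042831 / 32770050625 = 365.35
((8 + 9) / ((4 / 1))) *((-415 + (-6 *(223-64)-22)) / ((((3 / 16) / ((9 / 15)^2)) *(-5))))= 283764 / 125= 2270.11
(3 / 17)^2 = 9 / 289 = 0.03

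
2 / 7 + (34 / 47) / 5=708 / 1645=0.43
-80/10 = -8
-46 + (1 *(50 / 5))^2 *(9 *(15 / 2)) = 6704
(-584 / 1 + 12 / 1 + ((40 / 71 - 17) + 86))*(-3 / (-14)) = -107019 / 994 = -107.66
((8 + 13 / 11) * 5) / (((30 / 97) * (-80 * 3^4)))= -9797 / 427680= -0.02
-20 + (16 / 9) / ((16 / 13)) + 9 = -86 / 9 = -9.56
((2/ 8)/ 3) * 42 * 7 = 49/ 2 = 24.50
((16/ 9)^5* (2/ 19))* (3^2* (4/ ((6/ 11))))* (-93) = -1430257664/ 124659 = -11473.36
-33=-33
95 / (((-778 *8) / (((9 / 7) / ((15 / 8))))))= -57 / 5446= -0.01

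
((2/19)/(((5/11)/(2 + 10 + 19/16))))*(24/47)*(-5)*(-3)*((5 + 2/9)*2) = 244.32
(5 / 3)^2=25 / 9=2.78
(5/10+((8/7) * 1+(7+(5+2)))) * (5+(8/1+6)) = 4161/14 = 297.21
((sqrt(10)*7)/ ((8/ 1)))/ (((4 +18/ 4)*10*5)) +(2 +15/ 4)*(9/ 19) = 7*sqrt(10)/ 3400 +207/ 76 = 2.73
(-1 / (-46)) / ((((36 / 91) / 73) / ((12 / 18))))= 6643 / 2484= 2.67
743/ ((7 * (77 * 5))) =743/ 2695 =0.28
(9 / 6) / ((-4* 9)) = -1 / 24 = -0.04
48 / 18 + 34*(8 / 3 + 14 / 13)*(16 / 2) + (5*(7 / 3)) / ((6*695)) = 33206635 / 32526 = 1020.93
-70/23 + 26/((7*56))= -13421/4508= -2.98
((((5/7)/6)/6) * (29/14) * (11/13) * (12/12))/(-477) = -1595/21877128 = -0.00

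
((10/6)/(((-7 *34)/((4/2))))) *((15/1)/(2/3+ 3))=-75/1309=-0.06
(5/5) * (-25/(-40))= 5/8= 0.62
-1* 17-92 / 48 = -227 / 12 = -18.92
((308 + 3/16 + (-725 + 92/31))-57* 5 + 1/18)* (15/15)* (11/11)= -3119395/4464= -698.79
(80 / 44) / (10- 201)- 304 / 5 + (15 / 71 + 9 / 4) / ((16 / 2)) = -1444019693 / 23867360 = -60.50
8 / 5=1.60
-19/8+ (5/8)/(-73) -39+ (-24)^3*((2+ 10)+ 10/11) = -143332815/803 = -178496.66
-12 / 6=-2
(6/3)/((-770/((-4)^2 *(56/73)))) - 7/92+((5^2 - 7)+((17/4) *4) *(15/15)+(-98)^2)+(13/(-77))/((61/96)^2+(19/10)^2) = 23047822486869637/2391138212540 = 9638.85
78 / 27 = 2.89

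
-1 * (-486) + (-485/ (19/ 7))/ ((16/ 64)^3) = -208046/ 19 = -10949.79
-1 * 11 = -11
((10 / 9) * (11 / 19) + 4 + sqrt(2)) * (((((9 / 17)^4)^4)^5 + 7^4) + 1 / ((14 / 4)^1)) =4586227429517156130620825406318094663360697787228008723982351882113146773352766140122741688082682720816 * sqrt(2) / 1909904932275572188372049305354370281063922060996721543301501647272685601329318866144971047182764807 + 1213821526345540655904311790872189054236131347686346308947329131465946179347365438419152300112550026775968 / 108864581139707614737206810405199106020643557476813127968185593894543079275771175370263349689417593999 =14545.76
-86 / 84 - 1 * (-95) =3947 / 42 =93.98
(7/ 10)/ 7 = 1/ 10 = 0.10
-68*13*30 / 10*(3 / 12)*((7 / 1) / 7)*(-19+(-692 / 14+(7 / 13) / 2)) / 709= 632655 / 9926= 63.74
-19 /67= -0.28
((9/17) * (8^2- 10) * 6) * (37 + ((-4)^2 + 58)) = 323676/17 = 19039.76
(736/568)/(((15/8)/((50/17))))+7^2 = 184789/3621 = 51.03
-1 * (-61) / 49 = 61 / 49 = 1.24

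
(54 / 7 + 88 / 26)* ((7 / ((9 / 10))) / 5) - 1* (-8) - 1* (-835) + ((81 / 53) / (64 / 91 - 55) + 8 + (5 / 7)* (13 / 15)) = 2300579999 / 2647827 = 868.86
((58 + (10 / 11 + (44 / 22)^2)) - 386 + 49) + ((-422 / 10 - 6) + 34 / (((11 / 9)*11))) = -193456 / 605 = -319.76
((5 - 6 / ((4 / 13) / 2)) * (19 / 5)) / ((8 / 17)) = -5491 / 20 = -274.55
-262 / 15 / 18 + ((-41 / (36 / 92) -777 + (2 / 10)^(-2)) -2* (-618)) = 51064 / 135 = 378.25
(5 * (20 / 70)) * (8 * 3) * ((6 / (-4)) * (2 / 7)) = -720 / 49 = -14.69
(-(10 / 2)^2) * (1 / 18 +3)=-76.39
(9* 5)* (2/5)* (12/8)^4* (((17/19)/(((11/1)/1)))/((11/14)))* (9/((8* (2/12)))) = 63.68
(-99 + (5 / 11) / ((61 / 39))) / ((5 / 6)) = -397404 / 3355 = -118.45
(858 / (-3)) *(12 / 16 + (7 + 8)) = -4504.50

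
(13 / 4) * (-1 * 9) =-117 / 4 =-29.25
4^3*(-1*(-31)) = 1984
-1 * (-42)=42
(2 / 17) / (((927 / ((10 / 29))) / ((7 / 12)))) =35 / 1371033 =0.00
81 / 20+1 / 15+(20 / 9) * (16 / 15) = 3503 / 540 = 6.49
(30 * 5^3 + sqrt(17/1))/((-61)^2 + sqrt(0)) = sqrt(17)/3721 + 3750/3721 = 1.01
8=8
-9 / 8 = -1.12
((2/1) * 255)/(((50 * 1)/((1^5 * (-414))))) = -21114/5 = -4222.80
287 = 287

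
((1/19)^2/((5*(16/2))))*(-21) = -21/14440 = -0.00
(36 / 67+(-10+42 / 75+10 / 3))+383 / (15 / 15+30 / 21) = 12996263 / 85425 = 152.14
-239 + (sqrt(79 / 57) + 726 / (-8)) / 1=-1319 / 4 + sqrt(4503) / 57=-328.57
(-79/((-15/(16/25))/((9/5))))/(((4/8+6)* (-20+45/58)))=-0.05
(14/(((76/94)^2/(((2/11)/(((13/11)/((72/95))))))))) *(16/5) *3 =53440128/2229175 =23.97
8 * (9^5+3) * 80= 37793280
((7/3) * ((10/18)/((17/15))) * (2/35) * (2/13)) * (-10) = -0.10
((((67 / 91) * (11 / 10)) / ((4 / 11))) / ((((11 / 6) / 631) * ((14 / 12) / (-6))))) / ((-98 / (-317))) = -3980337273 / 312130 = -12752.18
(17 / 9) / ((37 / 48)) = 272 / 111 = 2.45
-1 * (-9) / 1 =9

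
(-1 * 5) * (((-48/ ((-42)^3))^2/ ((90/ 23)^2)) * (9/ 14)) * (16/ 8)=-0.00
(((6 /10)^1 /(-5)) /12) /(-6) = 1 /600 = 0.00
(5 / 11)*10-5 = -5 / 11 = -0.45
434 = 434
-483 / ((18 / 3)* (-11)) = 161 / 22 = 7.32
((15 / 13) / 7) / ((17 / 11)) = 165 / 1547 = 0.11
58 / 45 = 1.29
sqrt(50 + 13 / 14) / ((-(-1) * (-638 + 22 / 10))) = -5 * sqrt(9982) / 44506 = -0.01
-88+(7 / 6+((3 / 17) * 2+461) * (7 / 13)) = 214265 / 1326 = 161.59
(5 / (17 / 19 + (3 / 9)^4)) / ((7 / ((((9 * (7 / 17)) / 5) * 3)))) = 41553 / 23732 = 1.75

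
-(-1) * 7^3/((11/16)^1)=5488/11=498.91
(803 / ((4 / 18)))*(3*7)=151767 / 2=75883.50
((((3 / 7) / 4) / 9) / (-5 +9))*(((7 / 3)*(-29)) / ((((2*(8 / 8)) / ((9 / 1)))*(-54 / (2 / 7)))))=29 / 6048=0.00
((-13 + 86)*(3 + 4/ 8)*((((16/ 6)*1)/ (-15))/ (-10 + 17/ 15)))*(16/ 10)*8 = 18688/ 285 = 65.57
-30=-30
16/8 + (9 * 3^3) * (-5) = -1213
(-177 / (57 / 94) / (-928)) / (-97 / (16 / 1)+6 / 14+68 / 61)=-1184071 / 17012125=-0.07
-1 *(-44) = 44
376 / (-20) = -94 / 5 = -18.80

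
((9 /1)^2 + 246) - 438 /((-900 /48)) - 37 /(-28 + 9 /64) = 15676497 /44575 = 351.69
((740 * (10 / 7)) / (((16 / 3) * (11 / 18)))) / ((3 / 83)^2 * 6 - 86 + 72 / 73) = -12559852575 / 3291687784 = -3.82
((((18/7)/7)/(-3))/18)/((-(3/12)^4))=256/147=1.74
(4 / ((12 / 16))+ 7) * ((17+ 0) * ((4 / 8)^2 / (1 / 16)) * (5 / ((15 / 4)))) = 10064 / 9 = 1118.22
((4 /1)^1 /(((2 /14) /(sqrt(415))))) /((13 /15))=420 * sqrt(415) /13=658.16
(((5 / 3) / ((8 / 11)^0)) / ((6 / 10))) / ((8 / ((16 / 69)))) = 50 / 621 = 0.08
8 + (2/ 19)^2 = 2892/ 361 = 8.01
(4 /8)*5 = 5 /2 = 2.50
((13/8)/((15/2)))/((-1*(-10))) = 13/600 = 0.02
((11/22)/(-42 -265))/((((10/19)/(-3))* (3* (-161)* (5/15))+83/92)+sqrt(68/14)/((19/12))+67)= -9254068446/546197043297877+8684064* sqrt(238)/546197043297877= -0.00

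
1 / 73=0.01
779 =779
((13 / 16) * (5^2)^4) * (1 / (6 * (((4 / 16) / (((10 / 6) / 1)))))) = 25390625 / 72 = 352647.57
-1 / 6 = -0.17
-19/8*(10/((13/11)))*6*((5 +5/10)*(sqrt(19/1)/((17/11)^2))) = -4172685*sqrt(19)/15028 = -1210.29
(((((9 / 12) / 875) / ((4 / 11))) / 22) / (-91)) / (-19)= 3 / 48412000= 0.00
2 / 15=0.13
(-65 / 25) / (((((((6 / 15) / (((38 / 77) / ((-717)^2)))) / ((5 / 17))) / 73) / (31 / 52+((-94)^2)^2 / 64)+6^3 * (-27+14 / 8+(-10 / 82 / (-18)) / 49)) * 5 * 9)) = 574479790156909 / 54228227524701582897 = 0.00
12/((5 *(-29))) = -0.08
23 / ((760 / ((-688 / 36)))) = -989 / 1710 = -0.58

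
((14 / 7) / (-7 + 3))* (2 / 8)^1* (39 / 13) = -3 / 8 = -0.38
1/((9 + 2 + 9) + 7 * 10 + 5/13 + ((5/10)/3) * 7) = 0.01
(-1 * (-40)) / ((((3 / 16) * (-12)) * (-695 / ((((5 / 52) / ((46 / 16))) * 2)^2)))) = 12800 / 111840651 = 0.00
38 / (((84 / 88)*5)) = 836 / 105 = 7.96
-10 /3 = -3.33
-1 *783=-783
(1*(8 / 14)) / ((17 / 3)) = 12 / 119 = 0.10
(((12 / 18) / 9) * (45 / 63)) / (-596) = -5 / 56322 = -0.00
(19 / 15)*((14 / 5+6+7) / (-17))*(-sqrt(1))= 1501 / 1275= 1.18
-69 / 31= -2.23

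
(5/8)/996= 5/7968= 0.00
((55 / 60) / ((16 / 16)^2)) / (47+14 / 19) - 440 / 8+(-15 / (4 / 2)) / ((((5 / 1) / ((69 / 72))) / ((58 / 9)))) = -4195435 / 65304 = -64.24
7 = 7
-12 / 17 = -0.71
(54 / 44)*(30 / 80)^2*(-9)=-2187 / 1408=-1.55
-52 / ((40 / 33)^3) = -467181 / 16000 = -29.20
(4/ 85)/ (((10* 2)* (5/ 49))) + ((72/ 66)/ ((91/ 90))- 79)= -165698826/ 2127125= -77.90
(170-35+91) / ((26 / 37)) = 4181 / 13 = 321.62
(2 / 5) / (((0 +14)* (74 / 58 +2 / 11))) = 319 / 16275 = 0.02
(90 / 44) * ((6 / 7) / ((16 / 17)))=2295 / 1232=1.86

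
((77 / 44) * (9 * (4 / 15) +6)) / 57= 49 / 190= 0.26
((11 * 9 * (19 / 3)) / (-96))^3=-9129329 / 32768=-278.61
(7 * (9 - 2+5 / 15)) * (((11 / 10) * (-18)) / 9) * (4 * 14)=-94864 / 15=-6324.27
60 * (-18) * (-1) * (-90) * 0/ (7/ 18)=0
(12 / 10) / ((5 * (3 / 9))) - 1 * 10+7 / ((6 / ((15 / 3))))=-517 / 150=-3.45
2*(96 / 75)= 2.56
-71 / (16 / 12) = -213 / 4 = -53.25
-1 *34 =-34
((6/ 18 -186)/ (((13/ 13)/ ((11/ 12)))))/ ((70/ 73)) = -447271/ 2520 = -177.49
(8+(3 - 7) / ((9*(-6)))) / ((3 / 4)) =872 / 81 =10.77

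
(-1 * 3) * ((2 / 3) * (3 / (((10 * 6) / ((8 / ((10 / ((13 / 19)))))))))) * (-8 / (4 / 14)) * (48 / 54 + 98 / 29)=810992 / 123975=6.54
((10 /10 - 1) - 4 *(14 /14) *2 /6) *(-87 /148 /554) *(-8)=-116 /10249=-0.01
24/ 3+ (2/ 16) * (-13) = 51/ 8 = 6.38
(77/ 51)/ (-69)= -77/ 3519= -0.02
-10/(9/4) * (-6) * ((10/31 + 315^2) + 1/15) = 738236896/279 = 2646010.38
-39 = -39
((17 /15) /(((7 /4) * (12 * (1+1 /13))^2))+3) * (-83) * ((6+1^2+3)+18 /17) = -8681726213 /3148740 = -2757.21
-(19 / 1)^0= -1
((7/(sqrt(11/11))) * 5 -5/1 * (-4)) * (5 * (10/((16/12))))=2062.50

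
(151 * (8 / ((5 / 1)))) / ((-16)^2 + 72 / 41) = 6191 / 6605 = 0.94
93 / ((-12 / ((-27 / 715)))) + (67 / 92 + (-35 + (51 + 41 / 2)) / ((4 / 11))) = 13339647 / 131560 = 101.40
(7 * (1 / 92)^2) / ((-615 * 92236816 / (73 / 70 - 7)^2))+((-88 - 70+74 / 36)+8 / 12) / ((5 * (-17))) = 31312206378401179661 / 17140492221455232000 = 1.83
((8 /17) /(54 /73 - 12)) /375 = -0.00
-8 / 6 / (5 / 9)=-12 / 5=-2.40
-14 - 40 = -54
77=77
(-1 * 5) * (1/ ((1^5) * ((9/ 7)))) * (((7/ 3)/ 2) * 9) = -245/ 6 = -40.83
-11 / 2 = -5.50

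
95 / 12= 7.92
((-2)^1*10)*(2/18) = -20/9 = -2.22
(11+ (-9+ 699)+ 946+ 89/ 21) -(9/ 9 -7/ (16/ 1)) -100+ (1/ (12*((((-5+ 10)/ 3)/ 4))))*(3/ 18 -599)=801309/ 560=1430.91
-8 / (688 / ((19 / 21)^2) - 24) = -361 / 36843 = -0.01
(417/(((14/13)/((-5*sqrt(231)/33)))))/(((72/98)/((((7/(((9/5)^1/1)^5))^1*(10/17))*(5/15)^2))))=-6917421875*sqrt(231)/3577660812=-29.39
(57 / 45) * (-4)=-76 / 15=-5.07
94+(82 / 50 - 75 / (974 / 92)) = 1078167 / 12175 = 88.56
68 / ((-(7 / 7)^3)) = -68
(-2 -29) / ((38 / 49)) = -1519 / 38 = -39.97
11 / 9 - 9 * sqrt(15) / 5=11 / 9 - 9 * sqrt(15) / 5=-5.75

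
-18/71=-0.25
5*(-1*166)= -830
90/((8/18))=405/2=202.50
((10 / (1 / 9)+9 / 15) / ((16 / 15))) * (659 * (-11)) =-9851391 / 16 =-615711.94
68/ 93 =0.73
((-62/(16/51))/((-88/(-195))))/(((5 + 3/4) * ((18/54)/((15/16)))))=-13873275/64768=-214.20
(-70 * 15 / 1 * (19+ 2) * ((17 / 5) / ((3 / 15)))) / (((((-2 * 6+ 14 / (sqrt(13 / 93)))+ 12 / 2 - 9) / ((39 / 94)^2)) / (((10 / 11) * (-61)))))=5651580650625 / 123949199+ 405754508250 * sqrt(1209) / 123949199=159419.66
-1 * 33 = -33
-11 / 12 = -0.92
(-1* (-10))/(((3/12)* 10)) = 4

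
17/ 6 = 2.83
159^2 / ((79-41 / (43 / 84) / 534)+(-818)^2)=10750043 / 284559923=0.04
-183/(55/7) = -1281/55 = -23.29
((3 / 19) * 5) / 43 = 15 / 817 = 0.02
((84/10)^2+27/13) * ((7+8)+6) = 495747/325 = 1525.38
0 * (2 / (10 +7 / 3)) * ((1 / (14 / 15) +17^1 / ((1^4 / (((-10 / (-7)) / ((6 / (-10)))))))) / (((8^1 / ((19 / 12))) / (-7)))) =0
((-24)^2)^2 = 331776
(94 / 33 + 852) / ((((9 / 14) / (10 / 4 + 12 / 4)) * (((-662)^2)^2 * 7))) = 14105 / 2592780347736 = 0.00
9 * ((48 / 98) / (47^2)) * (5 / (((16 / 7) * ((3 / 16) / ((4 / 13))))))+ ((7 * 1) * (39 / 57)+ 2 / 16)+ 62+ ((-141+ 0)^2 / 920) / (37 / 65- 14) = 2226115285481 / 34083977564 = 65.31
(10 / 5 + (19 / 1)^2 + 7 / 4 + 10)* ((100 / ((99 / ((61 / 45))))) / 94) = 457195 / 83754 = 5.46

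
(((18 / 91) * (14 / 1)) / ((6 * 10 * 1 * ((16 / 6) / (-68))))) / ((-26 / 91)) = 1071 / 260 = 4.12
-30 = -30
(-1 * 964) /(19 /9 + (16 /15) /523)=-22687740 /49733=-456.19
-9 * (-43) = 387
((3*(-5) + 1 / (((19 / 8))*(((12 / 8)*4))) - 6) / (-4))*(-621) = -246951 / 76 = -3249.36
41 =41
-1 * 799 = -799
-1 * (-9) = 9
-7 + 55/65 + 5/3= -175/39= -4.49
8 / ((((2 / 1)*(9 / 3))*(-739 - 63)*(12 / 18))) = -1 / 401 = -0.00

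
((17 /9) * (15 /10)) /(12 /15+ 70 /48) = 340 /271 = 1.25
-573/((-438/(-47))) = -8977/146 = -61.49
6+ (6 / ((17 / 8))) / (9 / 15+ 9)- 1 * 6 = 5 / 17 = 0.29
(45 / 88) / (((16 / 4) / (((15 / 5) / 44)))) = 135 / 15488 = 0.01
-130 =-130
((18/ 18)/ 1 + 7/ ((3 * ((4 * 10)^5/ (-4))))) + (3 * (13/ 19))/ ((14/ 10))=25190399069/ 10214400000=2.47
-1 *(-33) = 33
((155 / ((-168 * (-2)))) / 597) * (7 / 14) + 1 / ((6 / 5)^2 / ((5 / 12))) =348715 / 1203552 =0.29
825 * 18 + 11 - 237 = 14624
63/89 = 0.71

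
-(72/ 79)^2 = -0.83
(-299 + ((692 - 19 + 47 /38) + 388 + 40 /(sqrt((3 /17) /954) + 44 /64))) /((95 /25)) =10205202365 /47209414 - 5120 * sqrt(5406) /1242353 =215.87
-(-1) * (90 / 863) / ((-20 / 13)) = -117 / 1726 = -0.07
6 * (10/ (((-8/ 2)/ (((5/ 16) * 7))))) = -32.81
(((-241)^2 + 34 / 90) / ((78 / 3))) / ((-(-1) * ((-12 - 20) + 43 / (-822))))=-358071694 / 5137665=-69.70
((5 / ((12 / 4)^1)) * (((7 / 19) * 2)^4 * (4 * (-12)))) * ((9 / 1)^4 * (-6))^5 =290541764953233478059697889280 / 130321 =2229431672203508859352659.00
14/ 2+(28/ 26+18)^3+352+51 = 16153762/ 2197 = 7352.65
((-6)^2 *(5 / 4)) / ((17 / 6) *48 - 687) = -45 / 551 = -0.08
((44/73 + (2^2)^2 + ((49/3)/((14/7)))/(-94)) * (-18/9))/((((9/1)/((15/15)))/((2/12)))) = -0.61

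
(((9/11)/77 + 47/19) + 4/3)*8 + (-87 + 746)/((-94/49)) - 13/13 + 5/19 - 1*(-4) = -1405565617/4538226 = -309.72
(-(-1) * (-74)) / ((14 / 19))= -703 / 7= -100.43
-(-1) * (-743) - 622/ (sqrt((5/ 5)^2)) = -1365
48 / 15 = 16 / 5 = 3.20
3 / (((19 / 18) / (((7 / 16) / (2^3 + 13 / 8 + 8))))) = 63 / 893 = 0.07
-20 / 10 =-2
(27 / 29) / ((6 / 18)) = 81 / 29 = 2.79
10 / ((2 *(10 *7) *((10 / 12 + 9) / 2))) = 6 / 413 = 0.01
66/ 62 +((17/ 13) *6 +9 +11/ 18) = 134357/ 7254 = 18.52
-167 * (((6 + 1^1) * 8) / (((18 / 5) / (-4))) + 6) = 84502 / 9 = 9389.11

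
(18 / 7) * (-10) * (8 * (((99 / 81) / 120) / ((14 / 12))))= -1.80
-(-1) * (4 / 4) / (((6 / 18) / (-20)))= -60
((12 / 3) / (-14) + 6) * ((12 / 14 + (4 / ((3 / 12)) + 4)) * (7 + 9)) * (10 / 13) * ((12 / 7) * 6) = 67276800 / 4459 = 15087.87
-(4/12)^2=-1/9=-0.11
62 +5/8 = 501/8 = 62.62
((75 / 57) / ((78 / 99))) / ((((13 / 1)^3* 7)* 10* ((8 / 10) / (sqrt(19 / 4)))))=825* sqrt(19) / 121555616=0.00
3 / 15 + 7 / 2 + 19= 227 / 10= 22.70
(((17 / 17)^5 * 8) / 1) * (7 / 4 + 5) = 54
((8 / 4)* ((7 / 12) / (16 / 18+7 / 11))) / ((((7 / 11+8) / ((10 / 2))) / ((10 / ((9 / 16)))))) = 67760 / 8607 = 7.87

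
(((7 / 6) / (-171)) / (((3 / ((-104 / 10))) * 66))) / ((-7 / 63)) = -91 / 28215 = -0.00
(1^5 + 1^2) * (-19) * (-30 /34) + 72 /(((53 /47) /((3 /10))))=237342 /4505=52.68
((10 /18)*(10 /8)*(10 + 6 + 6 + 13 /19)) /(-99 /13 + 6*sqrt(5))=1540825 /1567044 + 1820975*sqrt(5) /2350566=2.72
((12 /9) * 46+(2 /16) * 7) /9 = 1493 /216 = 6.91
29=29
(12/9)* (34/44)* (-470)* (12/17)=-3760/11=-341.82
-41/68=-0.60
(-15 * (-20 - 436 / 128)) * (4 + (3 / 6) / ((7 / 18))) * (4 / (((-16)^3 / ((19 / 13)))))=-1128315 / 425984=-2.65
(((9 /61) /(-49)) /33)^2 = 9 /1081028641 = 0.00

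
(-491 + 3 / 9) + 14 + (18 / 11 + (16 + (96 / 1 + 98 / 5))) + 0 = -56666 / 165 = -343.43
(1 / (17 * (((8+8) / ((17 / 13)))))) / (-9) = -1 / 1872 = -0.00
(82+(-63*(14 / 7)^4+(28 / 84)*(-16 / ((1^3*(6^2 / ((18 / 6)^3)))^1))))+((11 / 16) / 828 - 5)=-12386869 / 13248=-935.00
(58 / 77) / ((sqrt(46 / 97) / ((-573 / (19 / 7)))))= -230.91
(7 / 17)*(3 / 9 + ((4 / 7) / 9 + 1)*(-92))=-6143 / 153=-40.15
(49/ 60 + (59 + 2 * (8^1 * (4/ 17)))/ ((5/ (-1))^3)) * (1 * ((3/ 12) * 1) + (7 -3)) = 8021/ 6000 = 1.34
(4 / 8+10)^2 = 441 / 4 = 110.25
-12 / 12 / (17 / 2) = -2 / 17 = -0.12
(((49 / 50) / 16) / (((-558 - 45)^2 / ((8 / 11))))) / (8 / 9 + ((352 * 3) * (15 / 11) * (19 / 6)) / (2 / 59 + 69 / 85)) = 207809 / 9148179458800800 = 0.00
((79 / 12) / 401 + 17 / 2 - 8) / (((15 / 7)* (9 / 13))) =45227 / 129924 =0.35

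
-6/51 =-0.12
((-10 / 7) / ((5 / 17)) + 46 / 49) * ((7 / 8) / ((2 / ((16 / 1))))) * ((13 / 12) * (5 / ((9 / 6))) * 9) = -6240 / 7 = -891.43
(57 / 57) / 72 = 1 / 72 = 0.01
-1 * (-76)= 76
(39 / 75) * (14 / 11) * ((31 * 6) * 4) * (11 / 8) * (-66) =-1117116 / 25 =-44684.64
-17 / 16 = -1.06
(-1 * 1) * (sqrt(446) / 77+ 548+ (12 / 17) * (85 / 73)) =-40064 / 73-sqrt(446) / 77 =-549.10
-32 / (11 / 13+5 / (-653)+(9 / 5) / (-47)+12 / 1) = -63837280 / 25535309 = -2.50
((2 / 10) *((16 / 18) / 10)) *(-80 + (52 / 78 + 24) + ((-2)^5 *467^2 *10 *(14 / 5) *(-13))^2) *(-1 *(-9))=77437530049963818344 / 75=1032500400666184244.59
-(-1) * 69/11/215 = 69/2365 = 0.03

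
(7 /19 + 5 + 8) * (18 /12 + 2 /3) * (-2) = -3302 /57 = -57.93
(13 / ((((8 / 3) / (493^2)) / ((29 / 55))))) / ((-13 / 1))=-21145263 / 440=-48057.42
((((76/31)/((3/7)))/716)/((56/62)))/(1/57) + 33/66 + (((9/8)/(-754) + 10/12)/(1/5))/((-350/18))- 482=-18185146001/37790480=-481.21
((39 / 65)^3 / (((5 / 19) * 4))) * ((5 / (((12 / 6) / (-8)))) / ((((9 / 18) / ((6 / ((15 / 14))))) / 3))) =-86184 / 625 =-137.89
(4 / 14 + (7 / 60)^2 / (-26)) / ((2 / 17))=3176569 / 1310400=2.42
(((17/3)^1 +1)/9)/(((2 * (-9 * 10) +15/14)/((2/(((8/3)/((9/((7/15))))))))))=-10/167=-0.06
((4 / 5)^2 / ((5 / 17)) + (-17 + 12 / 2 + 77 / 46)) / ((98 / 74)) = -1521181 / 281750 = -5.40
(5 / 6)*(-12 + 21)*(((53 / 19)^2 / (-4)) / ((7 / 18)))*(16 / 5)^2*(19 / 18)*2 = -539328 / 665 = -811.02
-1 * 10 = -10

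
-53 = -53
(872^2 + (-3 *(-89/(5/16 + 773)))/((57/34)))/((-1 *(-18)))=29792740304/705261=42243.57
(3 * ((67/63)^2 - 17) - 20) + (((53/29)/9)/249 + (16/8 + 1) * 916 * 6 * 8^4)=71687291435939/1061487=67534780.39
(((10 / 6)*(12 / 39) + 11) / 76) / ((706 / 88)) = 4939 / 261573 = 0.02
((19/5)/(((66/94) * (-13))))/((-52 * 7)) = 893/780780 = 0.00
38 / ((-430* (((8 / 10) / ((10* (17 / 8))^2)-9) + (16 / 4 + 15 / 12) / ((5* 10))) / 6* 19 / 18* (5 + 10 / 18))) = 1123632 / 110516149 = 0.01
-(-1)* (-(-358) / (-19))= -358 / 19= -18.84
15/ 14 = 1.07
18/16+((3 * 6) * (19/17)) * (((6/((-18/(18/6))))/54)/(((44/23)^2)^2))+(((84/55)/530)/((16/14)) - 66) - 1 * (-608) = 137554983175273/253277587200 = 543.10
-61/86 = -0.71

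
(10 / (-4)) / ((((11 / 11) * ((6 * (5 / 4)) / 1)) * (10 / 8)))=-0.27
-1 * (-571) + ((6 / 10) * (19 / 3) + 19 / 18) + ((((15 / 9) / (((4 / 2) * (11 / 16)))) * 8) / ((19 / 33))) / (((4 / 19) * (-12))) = 51227 / 90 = 569.19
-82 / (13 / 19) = -1558 / 13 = -119.85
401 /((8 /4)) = 401 /2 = 200.50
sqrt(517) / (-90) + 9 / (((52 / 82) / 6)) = 1107 / 13 - sqrt(517) / 90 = 84.90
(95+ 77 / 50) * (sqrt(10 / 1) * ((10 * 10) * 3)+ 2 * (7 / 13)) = 33789 / 325+ 28962 * sqrt(10) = 91689.85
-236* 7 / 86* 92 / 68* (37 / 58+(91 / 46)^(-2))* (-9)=5240903625 / 25078417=208.98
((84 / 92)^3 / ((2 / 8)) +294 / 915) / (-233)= -12490786 / 864647855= -0.01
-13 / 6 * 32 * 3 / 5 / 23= -208 / 115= -1.81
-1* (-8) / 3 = 2.67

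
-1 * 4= -4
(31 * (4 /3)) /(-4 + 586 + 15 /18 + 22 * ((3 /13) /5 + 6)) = 16120 /279181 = 0.06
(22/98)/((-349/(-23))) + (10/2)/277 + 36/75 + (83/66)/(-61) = 234683336449/476776735050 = 0.49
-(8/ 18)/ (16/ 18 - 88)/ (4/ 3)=3/ 784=0.00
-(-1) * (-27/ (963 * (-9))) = 1/ 321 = 0.00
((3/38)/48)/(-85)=-1/51680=-0.00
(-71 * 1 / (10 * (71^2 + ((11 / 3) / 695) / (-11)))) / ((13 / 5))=-0.00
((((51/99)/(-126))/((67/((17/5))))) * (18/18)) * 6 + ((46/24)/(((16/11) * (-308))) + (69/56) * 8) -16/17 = 9002564407/1010338560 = 8.91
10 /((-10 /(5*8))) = -40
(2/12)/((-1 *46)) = -0.00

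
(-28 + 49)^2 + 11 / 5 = 2216 / 5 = 443.20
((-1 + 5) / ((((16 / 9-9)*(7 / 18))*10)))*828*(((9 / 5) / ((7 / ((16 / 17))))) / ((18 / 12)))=-25754112 / 1353625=-19.03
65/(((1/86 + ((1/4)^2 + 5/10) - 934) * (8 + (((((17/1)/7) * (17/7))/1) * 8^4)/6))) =-821730/47606705807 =-0.00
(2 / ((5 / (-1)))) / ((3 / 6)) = -4 / 5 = -0.80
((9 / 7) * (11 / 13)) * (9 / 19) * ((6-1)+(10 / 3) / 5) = 5049 / 1729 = 2.92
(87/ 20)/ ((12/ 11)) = 319/ 80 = 3.99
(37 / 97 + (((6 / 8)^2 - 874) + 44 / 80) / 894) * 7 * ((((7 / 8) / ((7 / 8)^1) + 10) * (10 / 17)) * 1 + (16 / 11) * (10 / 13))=-17768314935 / 562163888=-31.61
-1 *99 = -99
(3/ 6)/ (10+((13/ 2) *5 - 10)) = 1/ 65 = 0.02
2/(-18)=-1/9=-0.11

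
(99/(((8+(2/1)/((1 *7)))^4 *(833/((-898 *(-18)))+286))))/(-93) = -320180553/405514884808028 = -0.00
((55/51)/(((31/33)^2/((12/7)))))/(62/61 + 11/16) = 233830080/190179017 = 1.23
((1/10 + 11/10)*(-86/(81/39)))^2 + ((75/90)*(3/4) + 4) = 40072493/16200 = 2473.61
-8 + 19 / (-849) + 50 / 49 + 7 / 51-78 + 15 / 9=-19613025 / 235739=-83.20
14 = 14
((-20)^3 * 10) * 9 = -720000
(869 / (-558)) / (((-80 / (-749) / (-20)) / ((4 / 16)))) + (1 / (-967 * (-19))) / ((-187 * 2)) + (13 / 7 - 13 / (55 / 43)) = 69351396203141 / 1073603472480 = 64.60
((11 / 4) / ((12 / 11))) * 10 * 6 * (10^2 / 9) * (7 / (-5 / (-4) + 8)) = 423500 / 333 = 1271.77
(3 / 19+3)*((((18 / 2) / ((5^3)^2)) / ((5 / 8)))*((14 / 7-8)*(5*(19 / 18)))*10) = -576 / 625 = -0.92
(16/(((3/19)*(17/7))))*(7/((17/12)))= 59584/289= 206.17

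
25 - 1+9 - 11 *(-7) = 110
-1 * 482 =-482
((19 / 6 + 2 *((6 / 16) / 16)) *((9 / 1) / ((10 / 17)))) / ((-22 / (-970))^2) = 95581.42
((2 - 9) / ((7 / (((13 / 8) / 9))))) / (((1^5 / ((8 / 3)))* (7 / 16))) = -208 / 189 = -1.10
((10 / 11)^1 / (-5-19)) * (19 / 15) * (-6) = 19 / 66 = 0.29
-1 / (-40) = 1 / 40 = 0.02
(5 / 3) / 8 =5 / 24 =0.21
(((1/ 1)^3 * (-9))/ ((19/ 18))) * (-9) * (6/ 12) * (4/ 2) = 1458/ 19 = 76.74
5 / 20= 1 / 4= 0.25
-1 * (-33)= 33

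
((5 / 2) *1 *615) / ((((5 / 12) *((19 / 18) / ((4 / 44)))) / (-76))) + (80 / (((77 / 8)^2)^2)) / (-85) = -14433710870896 / 597601697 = -24152.73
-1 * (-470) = 470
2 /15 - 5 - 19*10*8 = -22873 /15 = -1524.87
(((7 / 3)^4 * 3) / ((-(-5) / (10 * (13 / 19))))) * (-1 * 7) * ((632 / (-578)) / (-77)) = -19726616 / 1630827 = -12.10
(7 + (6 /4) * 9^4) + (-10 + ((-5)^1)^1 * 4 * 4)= 19517 /2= 9758.50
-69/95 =-0.73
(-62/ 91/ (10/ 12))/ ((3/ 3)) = -372/ 455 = -0.82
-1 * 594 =-594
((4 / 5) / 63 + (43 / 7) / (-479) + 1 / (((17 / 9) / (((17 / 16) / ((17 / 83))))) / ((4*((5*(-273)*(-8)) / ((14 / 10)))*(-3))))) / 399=-659359906073 / 1023452955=-644.25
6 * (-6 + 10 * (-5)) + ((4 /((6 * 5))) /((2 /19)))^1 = -5021 /15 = -334.73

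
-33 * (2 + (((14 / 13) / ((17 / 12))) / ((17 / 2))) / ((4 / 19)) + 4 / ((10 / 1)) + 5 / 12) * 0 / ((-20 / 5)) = 0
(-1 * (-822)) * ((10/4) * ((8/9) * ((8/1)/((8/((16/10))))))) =8768/3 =2922.67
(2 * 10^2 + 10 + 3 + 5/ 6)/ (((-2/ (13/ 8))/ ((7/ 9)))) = -116753/ 864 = -135.13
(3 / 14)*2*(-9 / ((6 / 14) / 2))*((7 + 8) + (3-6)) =-216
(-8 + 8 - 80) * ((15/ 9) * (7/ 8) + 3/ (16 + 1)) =-6670/ 51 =-130.78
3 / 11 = 0.27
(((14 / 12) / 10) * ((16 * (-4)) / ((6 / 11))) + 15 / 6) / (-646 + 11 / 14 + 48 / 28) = 1007 / 57915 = 0.02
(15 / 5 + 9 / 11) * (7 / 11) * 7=2058 / 121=17.01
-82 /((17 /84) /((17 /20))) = -1722 /5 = -344.40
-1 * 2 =-2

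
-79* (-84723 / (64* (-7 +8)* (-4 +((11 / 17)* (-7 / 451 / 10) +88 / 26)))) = -101077221895 / 595744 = -169665.53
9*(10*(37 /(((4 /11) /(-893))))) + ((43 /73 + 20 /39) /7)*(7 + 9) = -325944573671 /39858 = -8177644.98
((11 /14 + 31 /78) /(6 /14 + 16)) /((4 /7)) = 2261 /17940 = 0.13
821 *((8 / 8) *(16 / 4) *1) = 3284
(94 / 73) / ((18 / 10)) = 470 / 657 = 0.72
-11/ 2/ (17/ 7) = -77/ 34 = -2.26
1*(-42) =-42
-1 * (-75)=75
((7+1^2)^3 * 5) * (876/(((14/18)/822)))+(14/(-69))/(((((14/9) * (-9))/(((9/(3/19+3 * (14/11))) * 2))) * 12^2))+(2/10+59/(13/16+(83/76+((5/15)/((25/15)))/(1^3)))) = 2484200641172096149/1048156920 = 2370065582.52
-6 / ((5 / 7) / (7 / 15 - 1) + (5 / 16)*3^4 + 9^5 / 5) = -1120 / 2208971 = -0.00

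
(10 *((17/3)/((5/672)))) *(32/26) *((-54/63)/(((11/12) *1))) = -1253376/143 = -8764.87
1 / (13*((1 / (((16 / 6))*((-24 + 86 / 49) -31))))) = -20872 / 1911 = -10.92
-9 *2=-18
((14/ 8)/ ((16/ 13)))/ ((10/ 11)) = 1001/ 640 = 1.56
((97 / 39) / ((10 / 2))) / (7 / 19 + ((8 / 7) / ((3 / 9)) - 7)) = -12901 / 83070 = -0.16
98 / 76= 49 / 38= 1.29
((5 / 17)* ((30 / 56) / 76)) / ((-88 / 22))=-75 / 144704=-0.00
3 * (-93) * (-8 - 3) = 3069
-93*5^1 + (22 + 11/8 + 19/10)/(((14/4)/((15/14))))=-179247/392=-457.26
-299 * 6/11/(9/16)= -9568/33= -289.94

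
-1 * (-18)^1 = 18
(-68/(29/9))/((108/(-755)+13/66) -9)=30495960/12927707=2.36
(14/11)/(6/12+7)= 0.17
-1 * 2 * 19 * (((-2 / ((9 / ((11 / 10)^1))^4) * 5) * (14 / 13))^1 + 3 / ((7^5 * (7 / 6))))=214507265197 / 2508659039250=0.09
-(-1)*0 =0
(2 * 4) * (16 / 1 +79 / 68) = 2334 / 17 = 137.29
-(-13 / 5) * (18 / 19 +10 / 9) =4576 / 855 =5.35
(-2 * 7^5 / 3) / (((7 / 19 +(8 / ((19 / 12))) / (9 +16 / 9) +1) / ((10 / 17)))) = -309753010 / 86343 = -3587.47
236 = 236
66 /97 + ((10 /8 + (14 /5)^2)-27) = -167127 /9700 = -17.23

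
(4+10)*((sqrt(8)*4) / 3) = 112*sqrt(2) / 3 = 52.80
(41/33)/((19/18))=246/209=1.18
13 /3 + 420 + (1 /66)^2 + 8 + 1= 1887601 /4356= 433.33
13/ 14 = 0.93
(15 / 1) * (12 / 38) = 90 / 19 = 4.74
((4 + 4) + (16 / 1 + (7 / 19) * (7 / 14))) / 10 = 919 / 380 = 2.42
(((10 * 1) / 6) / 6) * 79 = 21.94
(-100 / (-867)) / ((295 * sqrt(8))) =5 * sqrt(2) / 51153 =0.00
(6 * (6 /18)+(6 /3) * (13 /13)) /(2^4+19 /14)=56 /243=0.23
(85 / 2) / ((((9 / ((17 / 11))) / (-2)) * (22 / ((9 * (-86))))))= 62135 / 121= 513.51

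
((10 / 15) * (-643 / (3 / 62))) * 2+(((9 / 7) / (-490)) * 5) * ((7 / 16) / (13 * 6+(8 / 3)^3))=-654603549323 / 36945216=-17718.22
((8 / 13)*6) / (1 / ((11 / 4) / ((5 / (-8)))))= -1056 / 65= -16.25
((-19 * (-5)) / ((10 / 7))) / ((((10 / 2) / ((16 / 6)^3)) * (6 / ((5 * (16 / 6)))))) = 136192 / 243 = 560.46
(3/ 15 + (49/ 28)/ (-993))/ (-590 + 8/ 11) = -43307/ 128732520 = -0.00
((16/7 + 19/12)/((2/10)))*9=4875/28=174.11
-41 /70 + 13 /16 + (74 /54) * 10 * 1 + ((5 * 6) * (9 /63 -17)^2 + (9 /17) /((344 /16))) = 660642864913 /77369040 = 8538.85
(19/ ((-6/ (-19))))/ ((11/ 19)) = 6859/ 66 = 103.92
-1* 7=-7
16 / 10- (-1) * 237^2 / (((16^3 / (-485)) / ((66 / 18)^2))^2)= 107469019425677 / 754974720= 142347.84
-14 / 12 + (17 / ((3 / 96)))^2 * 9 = 2663422.83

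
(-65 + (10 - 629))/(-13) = 684/13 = 52.62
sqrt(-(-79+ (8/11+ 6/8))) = 3 * sqrt(4169)/22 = 8.80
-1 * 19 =-19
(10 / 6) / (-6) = -5 / 18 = -0.28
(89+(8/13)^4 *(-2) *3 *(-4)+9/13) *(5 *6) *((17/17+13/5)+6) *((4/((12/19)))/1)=4851850944/28561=169876.79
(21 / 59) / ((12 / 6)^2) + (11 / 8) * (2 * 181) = 58745 / 118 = 497.84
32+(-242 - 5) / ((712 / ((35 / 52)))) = 90471 / 2848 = 31.77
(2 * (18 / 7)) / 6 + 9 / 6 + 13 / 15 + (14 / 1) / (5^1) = 253 / 42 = 6.02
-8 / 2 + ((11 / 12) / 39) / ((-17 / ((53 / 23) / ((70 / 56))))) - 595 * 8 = -1089694123 / 228735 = -4764.00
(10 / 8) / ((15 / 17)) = 17 / 12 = 1.42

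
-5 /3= -1.67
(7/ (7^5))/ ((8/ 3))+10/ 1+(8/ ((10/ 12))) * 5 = 1114067/ 19208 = 58.00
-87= -87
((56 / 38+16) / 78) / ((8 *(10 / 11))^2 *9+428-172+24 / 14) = 70301 / 230259822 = 0.00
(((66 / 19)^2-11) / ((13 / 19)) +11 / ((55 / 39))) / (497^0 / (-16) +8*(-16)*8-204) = -184928 / 24266515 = -0.01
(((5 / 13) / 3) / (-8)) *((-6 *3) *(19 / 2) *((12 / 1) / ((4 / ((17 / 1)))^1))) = 14535 / 104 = 139.76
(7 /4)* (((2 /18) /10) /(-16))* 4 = -7 /1440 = -0.00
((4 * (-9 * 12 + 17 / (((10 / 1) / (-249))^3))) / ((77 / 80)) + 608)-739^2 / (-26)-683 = -1070221.44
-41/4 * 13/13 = -41/4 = -10.25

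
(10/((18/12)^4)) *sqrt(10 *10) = 19.75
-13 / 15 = -0.87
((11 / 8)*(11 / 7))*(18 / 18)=121 / 56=2.16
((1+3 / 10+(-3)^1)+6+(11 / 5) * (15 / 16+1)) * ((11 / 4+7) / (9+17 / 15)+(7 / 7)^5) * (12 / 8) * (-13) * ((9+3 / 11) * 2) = -325084149 / 53504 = -6075.88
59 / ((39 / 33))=649 / 13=49.92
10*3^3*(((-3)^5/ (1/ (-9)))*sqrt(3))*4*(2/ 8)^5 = 295245*sqrt(3)/ 128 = 3995.15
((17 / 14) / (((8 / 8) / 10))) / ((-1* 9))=-85 / 63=-1.35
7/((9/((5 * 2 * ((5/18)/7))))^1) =25/81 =0.31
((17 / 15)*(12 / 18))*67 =2278 / 45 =50.62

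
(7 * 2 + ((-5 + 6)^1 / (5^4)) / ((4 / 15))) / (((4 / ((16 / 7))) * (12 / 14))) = 9.34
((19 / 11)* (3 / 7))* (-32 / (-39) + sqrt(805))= 608 / 1001 + 57* sqrt(805) / 77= 21.61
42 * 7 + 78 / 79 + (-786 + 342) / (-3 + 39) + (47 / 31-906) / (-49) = 108401534 / 360003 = 301.11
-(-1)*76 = 76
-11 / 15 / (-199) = 0.00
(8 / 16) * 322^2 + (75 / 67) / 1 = 3473489 / 67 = 51843.12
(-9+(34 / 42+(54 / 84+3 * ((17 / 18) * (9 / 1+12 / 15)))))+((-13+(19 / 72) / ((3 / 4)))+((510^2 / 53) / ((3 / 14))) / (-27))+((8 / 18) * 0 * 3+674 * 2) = 50821537 / 100170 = 507.35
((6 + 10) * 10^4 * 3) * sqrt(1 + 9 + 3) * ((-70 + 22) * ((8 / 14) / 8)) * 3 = -34560000 * sqrt(13) / 7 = -17801121.73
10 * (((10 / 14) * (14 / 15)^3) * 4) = 3136 / 135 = 23.23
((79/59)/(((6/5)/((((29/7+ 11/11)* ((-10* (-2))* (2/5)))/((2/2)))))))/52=0.88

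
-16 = -16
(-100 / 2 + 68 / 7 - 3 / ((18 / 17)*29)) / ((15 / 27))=-147561 / 2030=-72.69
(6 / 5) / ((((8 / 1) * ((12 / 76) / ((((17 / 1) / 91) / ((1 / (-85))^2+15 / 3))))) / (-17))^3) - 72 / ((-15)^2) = -967075361027744890008047 / 2046474291014698216089600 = -0.47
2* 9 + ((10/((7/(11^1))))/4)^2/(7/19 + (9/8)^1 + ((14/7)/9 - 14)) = 2757492/164689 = 16.74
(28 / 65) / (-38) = -14 / 1235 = -0.01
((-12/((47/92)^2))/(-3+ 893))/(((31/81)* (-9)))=457056/30473155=0.01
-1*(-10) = 10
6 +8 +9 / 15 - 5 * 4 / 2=23 / 5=4.60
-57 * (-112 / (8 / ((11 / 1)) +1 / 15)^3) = 28677726000 / 2248091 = 12756.48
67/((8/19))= 1273/8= 159.12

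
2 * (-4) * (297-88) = -1672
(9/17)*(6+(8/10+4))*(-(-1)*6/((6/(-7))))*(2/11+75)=-2813454/935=-3009.04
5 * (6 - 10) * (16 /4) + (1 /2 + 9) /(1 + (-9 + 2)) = -979 /12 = -81.58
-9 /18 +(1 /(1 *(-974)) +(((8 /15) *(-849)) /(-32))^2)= 38905743 /194800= 199.72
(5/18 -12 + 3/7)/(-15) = 1423/1890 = 0.75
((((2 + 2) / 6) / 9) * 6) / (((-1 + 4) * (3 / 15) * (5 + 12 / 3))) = 0.08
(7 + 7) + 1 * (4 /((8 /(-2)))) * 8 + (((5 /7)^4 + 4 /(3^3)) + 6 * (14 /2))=3138175 /64827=48.41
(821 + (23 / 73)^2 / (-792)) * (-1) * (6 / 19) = -3465085799 / 13365132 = -259.26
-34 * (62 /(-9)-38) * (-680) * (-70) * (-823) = -538105052800 /9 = -59789450311.11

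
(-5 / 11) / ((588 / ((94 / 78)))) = -235 / 252252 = -0.00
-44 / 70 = -22 / 35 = -0.63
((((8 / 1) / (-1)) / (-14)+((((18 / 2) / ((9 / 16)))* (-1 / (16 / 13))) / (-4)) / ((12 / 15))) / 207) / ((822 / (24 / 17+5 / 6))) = 39617 / 647946432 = 0.00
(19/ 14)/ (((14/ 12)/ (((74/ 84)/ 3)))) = 703/ 2058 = 0.34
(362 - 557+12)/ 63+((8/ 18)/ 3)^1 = -521/ 189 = -2.76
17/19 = 0.89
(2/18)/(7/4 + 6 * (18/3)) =4/1359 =0.00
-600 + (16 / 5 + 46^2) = 1519.20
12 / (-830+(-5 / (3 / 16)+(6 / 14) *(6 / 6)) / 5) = -1260 / 87701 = -0.01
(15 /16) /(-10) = -3 /32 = -0.09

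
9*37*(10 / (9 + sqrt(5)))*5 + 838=106769 / 38 - 8325*sqrt(5) / 38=2319.84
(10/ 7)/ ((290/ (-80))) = -80/ 203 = -0.39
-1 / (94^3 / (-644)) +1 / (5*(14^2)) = 182713 / 101746540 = 0.00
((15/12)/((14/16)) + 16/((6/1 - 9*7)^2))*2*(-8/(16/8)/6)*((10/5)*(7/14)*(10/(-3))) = 1304080/204687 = 6.37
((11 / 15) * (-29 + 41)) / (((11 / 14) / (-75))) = -840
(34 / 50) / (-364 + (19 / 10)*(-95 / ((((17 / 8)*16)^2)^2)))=-45435424 / 24321324225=-0.00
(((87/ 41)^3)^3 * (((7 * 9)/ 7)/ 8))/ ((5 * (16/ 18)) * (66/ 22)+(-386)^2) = 7709692164561797229/ 1170791130946108783264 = 0.01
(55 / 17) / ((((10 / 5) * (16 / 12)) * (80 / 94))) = 1551 / 1088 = 1.43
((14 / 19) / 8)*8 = 14 / 19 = 0.74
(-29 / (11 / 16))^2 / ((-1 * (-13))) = 215296 / 1573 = 136.87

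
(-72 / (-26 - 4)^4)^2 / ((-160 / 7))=-7 / 20250000000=-0.00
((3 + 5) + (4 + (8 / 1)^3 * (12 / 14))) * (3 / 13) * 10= 94680 / 91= 1040.44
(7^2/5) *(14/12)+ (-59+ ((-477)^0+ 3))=-1307/30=-43.57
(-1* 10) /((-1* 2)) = 5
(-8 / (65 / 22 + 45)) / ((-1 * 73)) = 176 / 77015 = 0.00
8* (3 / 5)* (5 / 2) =12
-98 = -98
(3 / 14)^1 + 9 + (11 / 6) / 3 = 619 / 63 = 9.83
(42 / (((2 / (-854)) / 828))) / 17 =-14849352 / 17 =-873491.29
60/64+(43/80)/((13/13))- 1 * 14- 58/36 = -5089/360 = -14.14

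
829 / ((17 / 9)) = 7461 / 17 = 438.88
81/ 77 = 1.05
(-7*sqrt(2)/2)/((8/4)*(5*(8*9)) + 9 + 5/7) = -49*sqrt(2)/10216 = -0.01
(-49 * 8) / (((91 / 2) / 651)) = -72912 / 13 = -5608.62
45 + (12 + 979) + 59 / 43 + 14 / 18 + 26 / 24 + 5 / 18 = 1609163 / 1548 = 1039.51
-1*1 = -1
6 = 6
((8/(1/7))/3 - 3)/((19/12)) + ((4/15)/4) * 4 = 2896/285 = 10.16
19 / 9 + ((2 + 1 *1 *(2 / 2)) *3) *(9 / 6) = 281 / 18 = 15.61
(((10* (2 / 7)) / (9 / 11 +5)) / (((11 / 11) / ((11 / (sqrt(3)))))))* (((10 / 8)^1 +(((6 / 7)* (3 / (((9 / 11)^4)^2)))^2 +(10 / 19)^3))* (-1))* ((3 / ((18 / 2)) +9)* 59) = -181531720826572884071992105* sqrt(3) / 1107170503629162832944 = -283987.12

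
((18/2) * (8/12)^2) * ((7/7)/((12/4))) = 1.33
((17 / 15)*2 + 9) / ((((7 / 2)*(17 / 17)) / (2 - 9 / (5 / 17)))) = -48334 / 525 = -92.06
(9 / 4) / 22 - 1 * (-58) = 5113 / 88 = 58.10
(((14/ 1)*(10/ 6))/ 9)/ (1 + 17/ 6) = 140/ 207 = 0.68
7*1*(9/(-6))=-21/2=-10.50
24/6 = 4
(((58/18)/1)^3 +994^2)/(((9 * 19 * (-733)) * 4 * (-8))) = 0.25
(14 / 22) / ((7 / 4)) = 0.36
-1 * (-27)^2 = -729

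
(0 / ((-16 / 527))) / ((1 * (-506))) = 0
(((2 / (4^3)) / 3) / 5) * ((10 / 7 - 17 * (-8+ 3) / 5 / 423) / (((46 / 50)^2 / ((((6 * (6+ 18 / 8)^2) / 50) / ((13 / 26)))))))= 2631145 / 44554496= 0.06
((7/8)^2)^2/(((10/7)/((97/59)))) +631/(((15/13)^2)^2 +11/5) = 106781334183/669409280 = 159.52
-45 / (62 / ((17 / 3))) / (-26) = 255 / 1612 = 0.16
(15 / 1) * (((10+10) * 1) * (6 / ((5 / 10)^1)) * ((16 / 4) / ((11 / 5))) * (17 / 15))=81600 / 11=7418.18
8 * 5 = 40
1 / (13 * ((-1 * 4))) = -1 / 52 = -0.02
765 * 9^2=61965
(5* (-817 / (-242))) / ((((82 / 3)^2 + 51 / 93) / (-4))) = -2279430 / 25240237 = -0.09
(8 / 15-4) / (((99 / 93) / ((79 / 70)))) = -63674 / 17325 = -3.68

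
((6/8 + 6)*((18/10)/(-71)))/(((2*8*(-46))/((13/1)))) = 3159/1045120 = 0.00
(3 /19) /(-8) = -3 /152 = -0.02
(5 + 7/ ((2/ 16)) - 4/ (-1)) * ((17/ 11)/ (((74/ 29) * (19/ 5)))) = 160225/ 15466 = 10.36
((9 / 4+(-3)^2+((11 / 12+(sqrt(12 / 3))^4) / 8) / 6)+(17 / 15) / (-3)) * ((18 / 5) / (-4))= -32327 / 3200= -10.10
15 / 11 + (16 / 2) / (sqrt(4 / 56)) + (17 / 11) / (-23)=328 / 253 + 8 *sqrt(14)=31.23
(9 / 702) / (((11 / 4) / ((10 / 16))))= 5 / 1716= 0.00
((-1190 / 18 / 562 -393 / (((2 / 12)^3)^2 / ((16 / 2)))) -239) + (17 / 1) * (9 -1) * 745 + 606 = -741425802661 / 5058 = -146584777.12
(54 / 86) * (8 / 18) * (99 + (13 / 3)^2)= 4240 / 129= 32.87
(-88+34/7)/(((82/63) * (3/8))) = -6984/41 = -170.34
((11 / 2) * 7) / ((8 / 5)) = 385 / 16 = 24.06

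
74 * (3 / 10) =111 / 5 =22.20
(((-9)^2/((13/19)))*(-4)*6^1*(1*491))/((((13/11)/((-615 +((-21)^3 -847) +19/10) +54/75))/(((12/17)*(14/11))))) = 816565118203296/71825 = 11368814733.08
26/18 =13/9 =1.44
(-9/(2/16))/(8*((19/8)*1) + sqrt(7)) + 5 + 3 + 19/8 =12*sqrt(7)/59 + 3073/472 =7.05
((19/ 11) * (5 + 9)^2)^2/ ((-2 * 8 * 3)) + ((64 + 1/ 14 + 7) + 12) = -11712485/ 5082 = -2304.70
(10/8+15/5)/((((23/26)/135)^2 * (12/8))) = 34906950/529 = 65986.67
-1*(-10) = 10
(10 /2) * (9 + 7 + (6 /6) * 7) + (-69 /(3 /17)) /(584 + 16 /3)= 11891 /104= 114.34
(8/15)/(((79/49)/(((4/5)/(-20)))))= -392/29625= -0.01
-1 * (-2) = 2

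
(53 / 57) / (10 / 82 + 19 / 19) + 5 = 5.83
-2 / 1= -2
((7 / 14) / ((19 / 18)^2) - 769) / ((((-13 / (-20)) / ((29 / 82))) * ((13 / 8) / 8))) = -125595520 / 61009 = -2058.64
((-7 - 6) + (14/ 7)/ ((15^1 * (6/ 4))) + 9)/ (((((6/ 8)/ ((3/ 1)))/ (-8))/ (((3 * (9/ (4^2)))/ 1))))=211.20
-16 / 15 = -1.07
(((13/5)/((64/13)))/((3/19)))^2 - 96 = -78163079/921600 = -84.81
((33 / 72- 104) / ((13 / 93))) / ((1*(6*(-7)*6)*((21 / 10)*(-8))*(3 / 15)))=-0.87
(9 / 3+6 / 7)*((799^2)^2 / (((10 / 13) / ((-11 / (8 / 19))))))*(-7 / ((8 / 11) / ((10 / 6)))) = 856449934767526.43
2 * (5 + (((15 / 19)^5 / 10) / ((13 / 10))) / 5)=322196620 / 32189287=10.01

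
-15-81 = -96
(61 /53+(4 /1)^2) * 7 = 6363 /53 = 120.06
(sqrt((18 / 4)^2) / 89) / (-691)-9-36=-5534919 / 122998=-45.00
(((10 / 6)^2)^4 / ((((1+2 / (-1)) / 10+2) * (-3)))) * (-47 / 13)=37.76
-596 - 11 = -607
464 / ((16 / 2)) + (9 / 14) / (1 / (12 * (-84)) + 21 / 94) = 641602 / 10537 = 60.89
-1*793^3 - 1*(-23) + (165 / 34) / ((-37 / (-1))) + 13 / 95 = -59596916203311 / 119510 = -498677233.73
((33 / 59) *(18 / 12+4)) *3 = 1089 / 118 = 9.23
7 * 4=28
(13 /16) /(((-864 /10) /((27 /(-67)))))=65 /17152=0.00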